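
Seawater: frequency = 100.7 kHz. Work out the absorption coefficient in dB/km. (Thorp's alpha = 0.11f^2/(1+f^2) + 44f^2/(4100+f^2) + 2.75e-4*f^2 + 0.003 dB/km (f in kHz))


f^2 = 10140.49
alpha = 0.11*10140.49/(1+10140.49) + 44*10140.49/(4100+10140.49) + 2.75e-4*10140.49 + 0.003 = 34.234

34.234 dB/km


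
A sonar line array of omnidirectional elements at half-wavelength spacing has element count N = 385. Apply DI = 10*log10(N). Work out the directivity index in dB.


25.85 dB


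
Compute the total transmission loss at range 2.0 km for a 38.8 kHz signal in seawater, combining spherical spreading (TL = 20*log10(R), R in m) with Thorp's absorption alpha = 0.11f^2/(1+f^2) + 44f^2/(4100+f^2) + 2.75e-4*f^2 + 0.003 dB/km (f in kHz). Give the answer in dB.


Step 1 (Thorp): alpha = 0.11*1505.44/(1+1505.44) + 44*1505.44/(4100+1505.44) + 2.75e-4*1505.44 + 0.003 = 12.3439 dB/km
Step 2: TL_spread = 20*log10(2000) = 66.02 dB
Step 3: TL_abs = alpha*R = 12.3439 * 2.0 = 24.69 dB
Step 4: TL_total = 66.02 + 24.69 = 90.71

90.71 dB


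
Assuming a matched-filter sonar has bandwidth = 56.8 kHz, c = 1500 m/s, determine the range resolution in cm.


1.32 cm


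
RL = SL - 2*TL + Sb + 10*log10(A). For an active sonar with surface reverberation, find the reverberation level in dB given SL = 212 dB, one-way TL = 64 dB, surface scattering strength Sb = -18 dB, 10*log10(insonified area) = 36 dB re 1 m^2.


RL = SL - 2*TL + Sb + 10*log10(A) = 212 - 2*64 + (-18) + 36 = 102

102 dB


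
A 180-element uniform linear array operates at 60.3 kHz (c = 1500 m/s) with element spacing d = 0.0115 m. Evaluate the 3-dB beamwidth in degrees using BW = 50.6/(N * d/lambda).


Step 1: lambda = 1500/60300 = 0.02488 m
Step 2: d/lambda = 0.0115/0.02488 = 0.4622
Step 3: BW = 50.6/(N * d/lambda) = 50.6/(180 * 0.4622) = 0.61

0.61 deg


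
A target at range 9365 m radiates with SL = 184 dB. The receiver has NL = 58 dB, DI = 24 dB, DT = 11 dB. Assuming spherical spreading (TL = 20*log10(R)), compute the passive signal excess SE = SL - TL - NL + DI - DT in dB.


Step 1: TL = 20*log10(9365) = 79.43 dB
Step 2: SE = 184 - 79.43 - 58 + 24 - 11 = 59.57

59.57 dB


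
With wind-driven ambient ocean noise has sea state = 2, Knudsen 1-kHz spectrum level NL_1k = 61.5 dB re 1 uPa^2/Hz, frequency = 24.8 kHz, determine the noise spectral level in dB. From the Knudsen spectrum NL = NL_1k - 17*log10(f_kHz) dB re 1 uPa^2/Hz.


NL = NL_1k - 17*log10(f_kHz) = 61.5 - 17*log10(24.8) = 61.5 - (23.71) = 37.79

37.79 dB


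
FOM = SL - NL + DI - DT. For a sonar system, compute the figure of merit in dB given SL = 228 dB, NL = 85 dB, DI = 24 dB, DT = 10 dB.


FOM = SL - NL + DI - DT = 228 - 85 + 24 - 10 = 157

157 dB


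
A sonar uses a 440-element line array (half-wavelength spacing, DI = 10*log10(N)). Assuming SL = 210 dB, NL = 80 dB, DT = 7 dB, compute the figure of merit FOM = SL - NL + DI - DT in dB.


Step 1: DI = 10*log10(440) = 26.43 dB
Step 2: FOM = SL - NL + DI - DT = 210 - 80 + 26.43 - 7 = 149.43

149.43 dB


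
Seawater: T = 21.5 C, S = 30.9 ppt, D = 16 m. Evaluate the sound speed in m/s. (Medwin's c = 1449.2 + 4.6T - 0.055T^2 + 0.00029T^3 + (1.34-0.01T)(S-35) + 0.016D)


1521.2 m/s


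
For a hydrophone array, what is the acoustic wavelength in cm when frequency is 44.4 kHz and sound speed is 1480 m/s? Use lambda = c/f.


3.33 cm


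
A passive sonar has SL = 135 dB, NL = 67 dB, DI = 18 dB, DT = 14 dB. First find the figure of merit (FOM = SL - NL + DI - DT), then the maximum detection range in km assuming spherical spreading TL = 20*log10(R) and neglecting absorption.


Step 1: FOM = SL - NL + DI - DT = 135 - 67 + 18 - 14 = 72 dB
Step 2: at max range FOM = TL = 20*log10(R), so R = 10^(72/20) = 3981.07 m = 3.98 km

3.98 km


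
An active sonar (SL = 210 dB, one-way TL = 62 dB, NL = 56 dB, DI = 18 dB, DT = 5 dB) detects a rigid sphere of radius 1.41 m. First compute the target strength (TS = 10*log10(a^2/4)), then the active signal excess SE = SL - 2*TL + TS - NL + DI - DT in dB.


Step 1: TS = 10*log10(1.41^2/4) = -3.04 dB
Step 2: SE = SL - 2*TL + TS - NL + DI - DT = 210 - 2*62 + (-3.04) - 56 + 18 - 5 = 39.96

39.96 dB


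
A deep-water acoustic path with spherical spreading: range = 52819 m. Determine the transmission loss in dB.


TL = 20*log10(52819) = 94.46

94.46 dB


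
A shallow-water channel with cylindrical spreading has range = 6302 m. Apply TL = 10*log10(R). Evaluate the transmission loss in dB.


37.99 dB


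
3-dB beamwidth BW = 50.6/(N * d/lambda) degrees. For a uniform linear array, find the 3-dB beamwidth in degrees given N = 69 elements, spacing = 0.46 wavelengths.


BW = 50.6 / (69 * 0.46) = 50.6 / 31.74 = 1.59

1.59 deg


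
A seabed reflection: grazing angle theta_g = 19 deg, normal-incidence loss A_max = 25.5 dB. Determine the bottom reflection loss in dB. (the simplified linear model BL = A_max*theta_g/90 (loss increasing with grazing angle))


BL = A_max * theta_g / 90 = 25.5 * 19 / 90 = 5.38

5.38 dB


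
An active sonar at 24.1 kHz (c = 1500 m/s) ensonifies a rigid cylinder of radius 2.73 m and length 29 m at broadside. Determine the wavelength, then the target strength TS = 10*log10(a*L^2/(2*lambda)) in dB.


Step 1: lambda = c/f = 1500/24100 = 0.06224 m
Step 2: TS = 10*log10(a*L^2/(2*lambda)) = 10*log10(2.73*29^2/(2*0.06224)) = 42.66

42.66 dB


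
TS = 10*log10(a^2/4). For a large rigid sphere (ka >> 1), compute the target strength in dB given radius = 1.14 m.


TS = 10*log10(1.14^2 / 4) = 10*log10(0.3249) = -4.88

-4.88 dB


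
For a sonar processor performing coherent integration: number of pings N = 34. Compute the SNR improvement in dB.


Gain = 10*log10(34) = 15.31

15.31 dB


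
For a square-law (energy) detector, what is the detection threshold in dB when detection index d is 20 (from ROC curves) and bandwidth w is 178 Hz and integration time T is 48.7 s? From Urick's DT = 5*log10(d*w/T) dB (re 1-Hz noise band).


9.32 dB


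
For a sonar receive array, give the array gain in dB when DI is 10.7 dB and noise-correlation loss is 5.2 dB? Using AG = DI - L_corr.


AG = DI - L_corr = 10.7 - 5.2 = 5.5

5.5 dB


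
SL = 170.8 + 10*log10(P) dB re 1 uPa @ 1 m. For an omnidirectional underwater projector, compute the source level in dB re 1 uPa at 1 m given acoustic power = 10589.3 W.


211.05 dB


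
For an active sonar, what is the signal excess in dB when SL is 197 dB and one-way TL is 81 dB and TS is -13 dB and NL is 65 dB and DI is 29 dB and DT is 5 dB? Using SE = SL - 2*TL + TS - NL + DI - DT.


SE = SL - 2*TL + TS - NL + DI - DT = 197 - 2*81 + (-13) - 65 + 29 - 5 = -19

-19 dB


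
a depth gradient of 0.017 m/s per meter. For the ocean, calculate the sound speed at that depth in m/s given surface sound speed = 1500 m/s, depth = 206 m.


c = 1500 + 0.017 * 206 = 1503.502

1503.502 m/s


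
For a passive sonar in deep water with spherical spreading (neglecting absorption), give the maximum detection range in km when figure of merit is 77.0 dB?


At max range FOM = TL, so 20*log10(R) = 77.0
R = 10^(77.0/20) = 7079.46 m = 7.08 km

7.08 km


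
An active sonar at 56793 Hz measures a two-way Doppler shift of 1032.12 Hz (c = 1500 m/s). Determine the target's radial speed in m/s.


From fd = 2*f*v/c, v = c*fd/(2*f) = 1500 * 1032.12 / (2*56793) = 13.63

13.63 m/s


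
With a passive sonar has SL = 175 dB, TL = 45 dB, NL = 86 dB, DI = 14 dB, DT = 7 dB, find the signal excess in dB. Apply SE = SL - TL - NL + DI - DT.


SE = SL - TL - NL + DI - DT = 175 - 45 - 86 + 14 - 7 = 51

51 dB


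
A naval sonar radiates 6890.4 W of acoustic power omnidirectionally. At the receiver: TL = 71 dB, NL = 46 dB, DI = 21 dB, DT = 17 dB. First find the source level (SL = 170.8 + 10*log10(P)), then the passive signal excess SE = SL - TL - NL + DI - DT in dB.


Step 1: SL = 170.8 + 10*log10(6890.4) = 209.18 dB
Step 2: SE = SL - TL - NL + DI - DT = 209.18 - 71 - 46 + 21 - 17 = 96.18

96.18 dB


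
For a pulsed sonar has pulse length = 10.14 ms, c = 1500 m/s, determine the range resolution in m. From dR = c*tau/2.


7.605 m


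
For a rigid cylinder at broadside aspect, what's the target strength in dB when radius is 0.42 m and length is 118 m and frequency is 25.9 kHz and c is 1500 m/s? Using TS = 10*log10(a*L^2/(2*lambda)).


lambda = 1500/25900 = 0.05792 m
TS = 10*log10(0.42*118^2/(2*0.05792)) = 47.03

47.03 dB


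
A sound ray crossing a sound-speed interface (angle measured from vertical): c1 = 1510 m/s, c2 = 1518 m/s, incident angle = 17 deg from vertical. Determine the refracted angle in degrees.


17.09 deg


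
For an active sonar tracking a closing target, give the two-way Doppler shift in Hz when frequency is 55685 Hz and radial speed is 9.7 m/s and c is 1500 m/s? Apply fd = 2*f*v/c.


720.19 Hz


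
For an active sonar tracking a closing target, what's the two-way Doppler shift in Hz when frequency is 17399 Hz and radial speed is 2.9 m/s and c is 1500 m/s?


fd = 2*f*v/c = 2 * 17399 * 2.9 / 1500 = 67.28

67.28 Hz


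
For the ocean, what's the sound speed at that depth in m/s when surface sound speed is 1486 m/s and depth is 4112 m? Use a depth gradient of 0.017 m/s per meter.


c = 1486 + 0.017 * 4112 = 1555.904

1555.904 m/s


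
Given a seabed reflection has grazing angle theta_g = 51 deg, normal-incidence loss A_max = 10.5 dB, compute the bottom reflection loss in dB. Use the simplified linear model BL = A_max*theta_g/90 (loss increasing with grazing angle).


BL = A_max * theta_g / 90 = 10.5 * 51 / 90 = 5.95

5.95 dB


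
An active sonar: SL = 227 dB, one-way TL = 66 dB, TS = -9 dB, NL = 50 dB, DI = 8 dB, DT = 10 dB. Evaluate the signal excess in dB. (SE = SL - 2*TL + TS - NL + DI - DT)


SE = SL - 2*TL + TS - NL + DI - DT = 227 - 2*66 + (-9) - 50 + 8 - 10 = 34

34 dB


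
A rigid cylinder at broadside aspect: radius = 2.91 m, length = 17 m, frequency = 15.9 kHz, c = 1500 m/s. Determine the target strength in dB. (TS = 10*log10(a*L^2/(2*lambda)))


lambda = 1500/15900 = 0.09434 m
TS = 10*log10(2.91*17^2/(2*0.09434)) = 36.49

36.49 dB


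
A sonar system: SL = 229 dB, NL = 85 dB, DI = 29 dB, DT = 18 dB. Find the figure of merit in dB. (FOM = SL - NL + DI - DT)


155 dB


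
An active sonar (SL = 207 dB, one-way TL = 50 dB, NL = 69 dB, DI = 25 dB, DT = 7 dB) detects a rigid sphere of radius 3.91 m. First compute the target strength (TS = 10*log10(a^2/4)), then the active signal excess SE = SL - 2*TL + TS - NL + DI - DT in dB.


Step 1: TS = 10*log10(3.91^2/4) = 5.82 dB
Step 2: SE = SL - 2*TL + TS - NL + DI - DT = 207 - 2*50 + (5.82) - 69 + 25 - 7 = 61.82

61.82 dB


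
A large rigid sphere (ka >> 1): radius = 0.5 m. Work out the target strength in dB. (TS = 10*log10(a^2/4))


TS = 10*log10(0.5^2 / 4) = 10*log10(0.0625) = -12.04

-12.04 dB


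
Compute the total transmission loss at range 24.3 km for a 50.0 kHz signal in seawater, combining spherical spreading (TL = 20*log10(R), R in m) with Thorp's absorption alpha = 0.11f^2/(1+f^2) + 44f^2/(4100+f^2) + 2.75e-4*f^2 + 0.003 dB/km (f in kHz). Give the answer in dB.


512.16 dB


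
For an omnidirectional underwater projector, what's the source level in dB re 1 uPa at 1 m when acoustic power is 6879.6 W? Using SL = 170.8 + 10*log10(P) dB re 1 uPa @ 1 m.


SL = 170.8 + 10*log10(6879.6) = 170.8 + 38.38 = 209.18

209.18 dB


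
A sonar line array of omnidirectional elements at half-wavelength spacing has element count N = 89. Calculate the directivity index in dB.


DI = 10*log10(89) = 19.49

19.49 dB


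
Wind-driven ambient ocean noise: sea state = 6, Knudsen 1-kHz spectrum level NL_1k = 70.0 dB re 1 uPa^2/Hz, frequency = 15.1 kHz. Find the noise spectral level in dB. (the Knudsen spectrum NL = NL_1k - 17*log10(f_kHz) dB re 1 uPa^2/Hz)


49.96 dB


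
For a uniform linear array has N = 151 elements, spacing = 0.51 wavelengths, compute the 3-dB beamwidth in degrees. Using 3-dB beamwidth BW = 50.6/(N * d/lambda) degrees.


BW = 50.6 / (151 * 0.51) = 50.6 / 77.01 = 0.66

0.66 deg


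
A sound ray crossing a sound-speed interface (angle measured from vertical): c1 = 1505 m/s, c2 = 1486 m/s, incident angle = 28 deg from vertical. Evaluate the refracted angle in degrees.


27.62 deg


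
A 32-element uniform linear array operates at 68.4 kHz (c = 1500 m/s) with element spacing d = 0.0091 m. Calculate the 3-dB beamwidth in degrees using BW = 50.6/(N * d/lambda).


Step 1: lambda = 1500/68400 = 0.02193 m
Step 2: d/lambda = 0.0091/0.02193 = 0.415
Step 3: BW = 50.6/(N * d/lambda) = 50.6/(32 * 0.415) = 3.81

3.81 deg


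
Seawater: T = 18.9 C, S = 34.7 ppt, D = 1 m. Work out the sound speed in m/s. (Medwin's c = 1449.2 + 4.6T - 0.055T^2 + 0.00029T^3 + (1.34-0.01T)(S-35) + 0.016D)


1518.12 m/s


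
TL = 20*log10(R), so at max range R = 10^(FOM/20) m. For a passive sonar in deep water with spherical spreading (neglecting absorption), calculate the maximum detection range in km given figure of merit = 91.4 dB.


At max range FOM = TL, so 20*log10(R) = 91.4
R = 10^(91.4/20) = 37153.52 m = 37.15 km

37.15 km


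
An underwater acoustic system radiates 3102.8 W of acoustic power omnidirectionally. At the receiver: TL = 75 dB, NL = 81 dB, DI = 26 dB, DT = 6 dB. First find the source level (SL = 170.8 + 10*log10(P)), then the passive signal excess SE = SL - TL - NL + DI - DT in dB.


Step 1: SL = 170.8 + 10*log10(3102.8) = 205.72 dB
Step 2: SE = SL - TL - NL + DI - DT = 205.72 - 75 - 81 + 26 - 6 = 69.72

69.72 dB


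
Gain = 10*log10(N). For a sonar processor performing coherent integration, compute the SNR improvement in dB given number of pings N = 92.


Gain = 10*log10(92) = 19.64

19.64 dB


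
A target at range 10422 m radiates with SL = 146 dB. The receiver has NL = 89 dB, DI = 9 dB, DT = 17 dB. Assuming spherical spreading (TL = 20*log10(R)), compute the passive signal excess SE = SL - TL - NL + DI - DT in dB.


-31.36 dB


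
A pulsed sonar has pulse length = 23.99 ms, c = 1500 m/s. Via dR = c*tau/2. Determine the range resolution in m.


dR = c*tau/2 = 1500 * 23.99e-3 / 2 = 17.9925

17.9925 m


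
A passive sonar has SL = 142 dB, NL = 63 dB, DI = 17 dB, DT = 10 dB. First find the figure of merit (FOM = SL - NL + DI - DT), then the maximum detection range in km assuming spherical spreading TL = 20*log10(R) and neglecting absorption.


Step 1: FOM = SL - NL + DI - DT = 142 - 63 + 17 - 10 = 86 dB
Step 2: at max range FOM = TL = 20*log10(R), so R = 10^(86/20) = 19952.62 m = 19.95 km

19.95 km


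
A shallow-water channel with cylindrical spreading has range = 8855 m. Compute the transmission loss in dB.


39.47 dB


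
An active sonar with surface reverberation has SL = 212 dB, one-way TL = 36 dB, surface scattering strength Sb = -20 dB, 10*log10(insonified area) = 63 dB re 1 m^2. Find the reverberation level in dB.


RL = SL - 2*TL + Sb + 10*log10(A) = 212 - 2*36 + (-20) + 63 = 183

183 dB


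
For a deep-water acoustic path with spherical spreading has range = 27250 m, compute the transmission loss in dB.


88.71 dB


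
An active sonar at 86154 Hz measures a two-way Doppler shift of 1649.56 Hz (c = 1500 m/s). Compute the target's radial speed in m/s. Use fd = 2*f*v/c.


14.36 m/s


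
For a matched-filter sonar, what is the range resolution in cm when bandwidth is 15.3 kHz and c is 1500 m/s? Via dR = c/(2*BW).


dR = c/(2*BW) = 1500 / (2 * 15.3e3) = 0.049 m = 4.9 cm

4.9 cm


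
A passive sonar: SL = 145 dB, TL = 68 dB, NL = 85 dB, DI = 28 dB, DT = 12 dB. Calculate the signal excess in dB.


SE = SL - TL - NL + DI - DT = 145 - 68 - 85 + 28 - 12 = 8

8 dB


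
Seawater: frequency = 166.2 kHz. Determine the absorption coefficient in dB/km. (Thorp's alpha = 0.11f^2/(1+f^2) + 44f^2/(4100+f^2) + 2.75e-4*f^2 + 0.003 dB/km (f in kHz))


f^2 = 27622.44
alpha = 0.11*27622.44/(1+27622.44) + 44*27622.44/(4100+27622.44) + 2.75e-4*27622.44 + 0.003 = 46.022

46.022 dB/km


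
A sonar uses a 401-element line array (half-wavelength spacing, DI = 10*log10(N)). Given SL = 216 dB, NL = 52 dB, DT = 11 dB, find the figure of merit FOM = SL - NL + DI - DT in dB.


Step 1: DI = 10*log10(401) = 26.03 dB
Step 2: FOM = SL - NL + DI - DT = 216 - 52 + 26.03 - 11 = 179.03

179.03 dB


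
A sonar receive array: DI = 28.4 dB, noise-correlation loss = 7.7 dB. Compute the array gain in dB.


AG = DI - L_corr = 28.4 - 7.7 = 20.7

20.7 dB


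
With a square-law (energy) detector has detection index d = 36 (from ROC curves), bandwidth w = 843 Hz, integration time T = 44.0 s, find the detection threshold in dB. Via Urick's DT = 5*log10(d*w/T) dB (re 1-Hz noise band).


DT = 5*log10(d*w/T) = 5*log10(36 * 843 / 44.0) = 5*log10(689.73) = 14.19

14.19 dB


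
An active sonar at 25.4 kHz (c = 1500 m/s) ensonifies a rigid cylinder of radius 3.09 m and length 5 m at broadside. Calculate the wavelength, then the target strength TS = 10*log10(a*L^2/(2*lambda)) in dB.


Step 1: lambda = c/f = 1500/25400 = 0.05906 m
Step 2: TS = 10*log10(a*L^2/(2*lambda)) = 10*log10(3.09*5^2/(2*0.05906)) = 28.16

28.16 dB


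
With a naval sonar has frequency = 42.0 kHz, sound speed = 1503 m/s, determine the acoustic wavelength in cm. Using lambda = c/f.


lambda = c/f = 1503 / 42000 = 0.0358 m = 3.58 cm

3.58 cm


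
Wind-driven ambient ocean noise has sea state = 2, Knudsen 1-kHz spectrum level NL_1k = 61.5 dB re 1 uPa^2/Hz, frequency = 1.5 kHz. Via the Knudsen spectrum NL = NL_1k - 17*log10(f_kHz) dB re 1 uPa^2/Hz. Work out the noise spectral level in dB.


NL = NL_1k - 17*log10(f_kHz) = 61.5 - 17*log10(1.5) = 61.5 - (2.99) = 58.51

58.51 dB


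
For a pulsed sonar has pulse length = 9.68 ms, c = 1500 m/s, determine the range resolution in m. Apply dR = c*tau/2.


dR = c*tau/2 = 1500 * 9.68e-3 / 2 = 7.26

7.26 m


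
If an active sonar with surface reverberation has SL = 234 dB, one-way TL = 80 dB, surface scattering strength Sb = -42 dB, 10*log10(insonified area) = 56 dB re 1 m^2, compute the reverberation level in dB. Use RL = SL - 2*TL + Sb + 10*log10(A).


88 dB


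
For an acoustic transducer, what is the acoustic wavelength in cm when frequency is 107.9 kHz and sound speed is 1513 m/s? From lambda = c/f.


lambda = c/f = 1513 / 107900 = 0.014 m = 1.4 cm

1.4 cm


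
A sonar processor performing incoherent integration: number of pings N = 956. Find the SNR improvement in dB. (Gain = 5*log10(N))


Gain = 5*log10(956) = 14.9

14.9 dB


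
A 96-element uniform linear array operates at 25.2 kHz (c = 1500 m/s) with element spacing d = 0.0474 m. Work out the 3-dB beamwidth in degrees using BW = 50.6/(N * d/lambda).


Step 1: lambda = 1500/25200 = 0.05952 m
Step 2: d/lambda = 0.0474/0.05952 = 0.7964
Step 3: BW = 50.6/(N * d/lambda) = 50.6/(96 * 0.7964) = 0.66

0.66 deg


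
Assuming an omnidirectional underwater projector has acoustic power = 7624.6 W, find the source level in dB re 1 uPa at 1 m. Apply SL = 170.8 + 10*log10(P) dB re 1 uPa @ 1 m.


209.62 dB


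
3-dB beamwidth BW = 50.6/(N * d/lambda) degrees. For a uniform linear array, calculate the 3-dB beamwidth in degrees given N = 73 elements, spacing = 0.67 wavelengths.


1.03 deg


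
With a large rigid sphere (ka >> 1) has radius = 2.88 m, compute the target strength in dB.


TS = 10*log10(2.88^2 / 4) = 10*log10(2.0736) = 3.17

3.17 dB


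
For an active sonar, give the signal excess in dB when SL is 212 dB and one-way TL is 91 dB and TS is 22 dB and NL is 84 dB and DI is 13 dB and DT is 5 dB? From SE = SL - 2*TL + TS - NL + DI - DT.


-24 dB


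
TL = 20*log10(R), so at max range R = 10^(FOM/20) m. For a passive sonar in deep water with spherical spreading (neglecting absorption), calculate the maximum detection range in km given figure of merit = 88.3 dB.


At max range FOM = TL, so 20*log10(R) = 88.3
R = 10^(88.3/20) = 26001.6 m = 26.0 km

26.0 km


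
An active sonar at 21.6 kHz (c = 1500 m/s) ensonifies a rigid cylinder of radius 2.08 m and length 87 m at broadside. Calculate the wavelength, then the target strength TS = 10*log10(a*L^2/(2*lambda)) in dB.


Step 1: lambda = c/f = 1500/21600 = 0.06944 m
Step 2: TS = 10*log10(a*L^2/(2*lambda)) = 10*log10(2.08*87^2/(2*0.06944)) = 50.54

50.54 dB


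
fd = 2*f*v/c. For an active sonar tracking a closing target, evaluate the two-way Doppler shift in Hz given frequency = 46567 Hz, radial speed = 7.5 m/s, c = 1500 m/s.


fd = 2*f*v/c = 2 * 46567 * 7.5 / 1500 = 465.67

465.67 Hz


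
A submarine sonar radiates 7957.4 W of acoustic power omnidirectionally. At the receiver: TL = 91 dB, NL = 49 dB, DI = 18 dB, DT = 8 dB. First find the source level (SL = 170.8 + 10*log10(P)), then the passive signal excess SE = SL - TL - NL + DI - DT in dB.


Step 1: SL = 170.8 + 10*log10(7957.4) = 209.81 dB
Step 2: SE = SL - TL - NL + DI - DT = 209.81 - 91 - 49 + 18 - 8 = 79.81

79.81 dB


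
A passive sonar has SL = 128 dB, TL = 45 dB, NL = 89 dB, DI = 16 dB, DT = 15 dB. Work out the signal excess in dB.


-5 dB


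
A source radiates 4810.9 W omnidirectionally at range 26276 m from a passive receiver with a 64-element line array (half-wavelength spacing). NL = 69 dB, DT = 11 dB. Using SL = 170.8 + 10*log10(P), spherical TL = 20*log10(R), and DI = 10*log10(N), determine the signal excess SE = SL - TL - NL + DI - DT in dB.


57.29 dB


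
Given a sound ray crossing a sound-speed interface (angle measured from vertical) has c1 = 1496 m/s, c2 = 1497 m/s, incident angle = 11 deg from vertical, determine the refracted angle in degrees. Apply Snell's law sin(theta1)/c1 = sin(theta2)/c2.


sin(theta2) = (c2/c1)*sin(theta1) = (1497/1496)*sin(11 deg) = 0.19094
theta2 = arcsin(0.19094) = 11.01

11.01 deg


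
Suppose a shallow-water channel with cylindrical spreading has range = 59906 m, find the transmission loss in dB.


TL = 10*log10(59906) = 47.77

47.77 dB


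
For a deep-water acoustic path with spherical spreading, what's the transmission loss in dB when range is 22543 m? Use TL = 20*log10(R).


TL = 20*log10(22543) = 87.06

87.06 dB


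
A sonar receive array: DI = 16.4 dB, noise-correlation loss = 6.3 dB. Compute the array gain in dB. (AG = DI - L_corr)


AG = DI - L_corr = 16.4 - 6.3 = 10.1

10.1 dB


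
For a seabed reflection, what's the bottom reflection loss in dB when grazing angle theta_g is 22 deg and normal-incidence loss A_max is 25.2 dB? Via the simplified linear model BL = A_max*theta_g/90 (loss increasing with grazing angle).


BL = A_max * theta_g / 90 = 25.2 * 22 / 90 = 6.16

6.16 dB


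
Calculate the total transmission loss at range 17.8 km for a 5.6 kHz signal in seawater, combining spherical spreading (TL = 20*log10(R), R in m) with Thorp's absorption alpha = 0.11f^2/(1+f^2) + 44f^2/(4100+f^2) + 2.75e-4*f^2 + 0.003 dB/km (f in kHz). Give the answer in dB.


Step 1 (Thorp): alpha = 0.11*31.36/(1+31.36) + 44*31.36/(4100+31.36) + 2.75e-4*31.36 + 0.003 = 0.4522 dB/km
Step 2: TL_spread = 20*log10(17800) = 85.01 dB
Step 3: TL_abs = alpha*R = 0.4522 * 17.8 = 8.05 dB
Step 4: TL_total = 85.01 + 8.05 = 93.06

93.06 dB


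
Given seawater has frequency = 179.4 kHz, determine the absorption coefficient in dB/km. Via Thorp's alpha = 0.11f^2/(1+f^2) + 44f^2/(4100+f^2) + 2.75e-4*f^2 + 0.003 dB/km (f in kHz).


f^2 = 32184.36
alpha = 0.11*32184.36/(1+32184.36) + 44*32184.36/(4100+32184.36) + 2.75e-4*32184.36 + 0.003 = 47.992

47.992 dB/km


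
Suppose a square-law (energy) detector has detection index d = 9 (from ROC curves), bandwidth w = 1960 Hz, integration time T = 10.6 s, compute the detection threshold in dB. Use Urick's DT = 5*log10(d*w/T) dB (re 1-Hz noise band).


16.11 dB


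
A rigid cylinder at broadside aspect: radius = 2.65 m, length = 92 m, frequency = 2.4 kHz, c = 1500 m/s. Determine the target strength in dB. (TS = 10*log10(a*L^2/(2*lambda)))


42.54 dB


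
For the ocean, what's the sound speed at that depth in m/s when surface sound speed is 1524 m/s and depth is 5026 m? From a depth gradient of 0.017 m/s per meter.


c = 1524 + 0.017 * 5026 = 1609.442

1609.442 m/s


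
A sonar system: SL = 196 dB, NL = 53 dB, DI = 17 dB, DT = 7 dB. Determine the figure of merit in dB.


153 dB


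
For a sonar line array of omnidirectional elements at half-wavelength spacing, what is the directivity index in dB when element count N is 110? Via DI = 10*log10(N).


20.41 dB


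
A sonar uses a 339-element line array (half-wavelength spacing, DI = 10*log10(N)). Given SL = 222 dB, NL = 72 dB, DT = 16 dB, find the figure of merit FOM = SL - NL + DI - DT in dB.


159.3 dB


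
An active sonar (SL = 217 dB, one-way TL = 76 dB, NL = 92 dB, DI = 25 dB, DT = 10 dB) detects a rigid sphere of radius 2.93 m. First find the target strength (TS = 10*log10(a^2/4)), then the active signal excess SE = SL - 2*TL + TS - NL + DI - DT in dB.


Step 1: TS = 10*log10(2.93^2/4) = 3.32 dB
Step 2: SE = SL - 2*TL + TS - NL + DI - DT = 217 - 2*76 + (3.32) - 92 + 25 - 10 = -8.68

-8.68 dB


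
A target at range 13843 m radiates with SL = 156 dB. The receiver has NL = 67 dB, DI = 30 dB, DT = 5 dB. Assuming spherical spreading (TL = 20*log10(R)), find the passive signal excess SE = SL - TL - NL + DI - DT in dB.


Step 1: TL = 20*log10(13843) = 82.82 dB
Step 2: SE = 156 - 82.82 - 67 + 30 - 5 = 31.18

31.18 dB


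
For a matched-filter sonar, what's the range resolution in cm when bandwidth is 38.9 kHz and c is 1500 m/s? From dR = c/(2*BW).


dR = c/(2*BW) = 1500 / (2 * 38.9e3) = 0.0193 m = 1.93 cm

1.93 cm


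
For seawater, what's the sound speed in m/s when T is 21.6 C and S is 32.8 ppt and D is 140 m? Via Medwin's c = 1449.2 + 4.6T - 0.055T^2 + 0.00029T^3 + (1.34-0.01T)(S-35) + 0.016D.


1525.59 m/s


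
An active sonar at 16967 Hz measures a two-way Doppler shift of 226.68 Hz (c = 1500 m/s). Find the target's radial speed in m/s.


10.02 m/s


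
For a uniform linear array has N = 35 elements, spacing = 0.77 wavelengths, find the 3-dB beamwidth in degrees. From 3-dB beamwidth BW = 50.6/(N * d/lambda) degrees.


BW = 50.6 / (35 * 0.77) = 50.6 / 26.95 = 1.88

1.88 deg


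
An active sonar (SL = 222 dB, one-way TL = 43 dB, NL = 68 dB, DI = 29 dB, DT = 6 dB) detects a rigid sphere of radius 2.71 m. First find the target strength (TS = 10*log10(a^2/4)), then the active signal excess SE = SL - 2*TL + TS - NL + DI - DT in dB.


Step 1: TS = 10*log10(2.71^2/4) = 2.64 dB
Step 2: SE = SL - 2*TL + TS - NL + DI - DT = 222 - 2*43 + (2.64) - 68 + 29 - 6 = 93.64

93.64 dB


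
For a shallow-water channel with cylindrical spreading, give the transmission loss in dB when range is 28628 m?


TL = 10*log10(28628) = 44.57

44.57 dB


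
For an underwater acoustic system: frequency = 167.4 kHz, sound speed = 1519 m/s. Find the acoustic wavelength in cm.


lambda = c/f = 1519 / 167400 = 0.0091 m = 0.91 cm

0.91 cm


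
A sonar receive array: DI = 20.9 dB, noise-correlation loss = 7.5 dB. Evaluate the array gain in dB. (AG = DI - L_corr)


13.4 dB


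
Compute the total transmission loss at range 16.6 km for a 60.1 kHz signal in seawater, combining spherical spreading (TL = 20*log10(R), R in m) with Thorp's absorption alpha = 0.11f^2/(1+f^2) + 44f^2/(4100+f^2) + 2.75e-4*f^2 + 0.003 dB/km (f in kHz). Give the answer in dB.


Step 1 (Thorp): alpha = 0.11*3612.01/(1+3612.01) + 44*3612.01/(4100+3612.01) + 2.75e-4*3612.01 + 0.003 = 21.7142 dB/km
Step 2: TL_spread = 20*log10(16600) = 84.4 dB
Step 3: TL_abs = alpha*R = 21.7142 * 16.6 = 360.46 dB
Step 4: TL_total = 84.4 + 360.46 = 444.86

444.86 dB


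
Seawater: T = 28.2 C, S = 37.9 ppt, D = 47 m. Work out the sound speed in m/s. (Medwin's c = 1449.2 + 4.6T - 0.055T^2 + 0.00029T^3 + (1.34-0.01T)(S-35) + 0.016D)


1545.51 m/s


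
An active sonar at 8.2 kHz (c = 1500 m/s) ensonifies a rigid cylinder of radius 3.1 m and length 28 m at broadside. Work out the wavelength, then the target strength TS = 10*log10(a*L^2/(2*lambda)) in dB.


Step 1: lambda = c/f = 1500/8200 = 0.18293 m
Step 2: TS = 10*log10(a*L^2/(2*lambda)) = 10*log10(3.1*28^2/(2*0.18293)) = 38.22

38.22 dB


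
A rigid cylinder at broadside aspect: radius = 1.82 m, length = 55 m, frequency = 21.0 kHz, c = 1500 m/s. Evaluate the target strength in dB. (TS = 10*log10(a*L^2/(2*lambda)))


lambda = 1500/21000 = 0.07143 m
TS = 10*log10(1.82*55^2/(2*0.07143)) = 45.86

45.86 dB


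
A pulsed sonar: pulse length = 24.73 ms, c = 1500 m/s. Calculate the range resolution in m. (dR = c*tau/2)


dR = c*tau/2 = 1500 * 24.73e-3 / 2 = 18.5475

18.5475 m


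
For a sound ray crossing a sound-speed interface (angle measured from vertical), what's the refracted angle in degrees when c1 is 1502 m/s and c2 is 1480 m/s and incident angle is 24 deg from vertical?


23.63 deg


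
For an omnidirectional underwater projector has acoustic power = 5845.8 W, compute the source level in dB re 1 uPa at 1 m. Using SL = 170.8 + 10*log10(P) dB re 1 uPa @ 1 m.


SL = 170.8 + 10*log10(5845.8) = 170.8 + 37.67 = 208.47

208.47 dB


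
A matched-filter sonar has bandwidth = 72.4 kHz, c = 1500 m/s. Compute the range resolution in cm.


dR = c/(2*BW) = 1500 / (2 * 72.4e3) = 0.0104 m = 1.04 cm

1.04 cm


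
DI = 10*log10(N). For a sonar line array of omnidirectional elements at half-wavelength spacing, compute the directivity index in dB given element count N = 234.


DI = 10*log10(234) = 23.69

23.69 dB


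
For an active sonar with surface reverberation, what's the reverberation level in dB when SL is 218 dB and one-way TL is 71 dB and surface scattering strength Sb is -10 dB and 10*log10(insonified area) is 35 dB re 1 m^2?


RL = SL - 2*TL + Sb + 10*log10(A) = 218 - 2*71 + (-10) + 35 = 101

101 dB


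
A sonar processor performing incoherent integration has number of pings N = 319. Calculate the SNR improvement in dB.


12.52 dB


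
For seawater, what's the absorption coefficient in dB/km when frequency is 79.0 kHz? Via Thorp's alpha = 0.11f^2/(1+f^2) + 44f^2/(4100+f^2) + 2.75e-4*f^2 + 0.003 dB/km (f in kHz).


f^2 = 6241.0
alpha = 0.11*6241.0/(1+6241.0) + 44*6241.0/(4100+6241.0) + 2.75e-4*6241.0 + 0.003 = 28.384

28.384 dB/km


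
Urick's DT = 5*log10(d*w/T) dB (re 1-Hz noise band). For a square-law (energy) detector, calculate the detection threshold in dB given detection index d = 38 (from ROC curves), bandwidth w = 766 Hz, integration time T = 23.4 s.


DT = 5*log10(d*w/T) = 5*log10(38 * 766 / 23.4) = 5*log10(1243.93) = 15.47

15.47 dB


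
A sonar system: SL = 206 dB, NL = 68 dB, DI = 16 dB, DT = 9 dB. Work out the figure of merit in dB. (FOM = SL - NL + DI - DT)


FOM = SL - NL + DI - DT = 206 - 68 + 16 - 9 = 145

145 dB


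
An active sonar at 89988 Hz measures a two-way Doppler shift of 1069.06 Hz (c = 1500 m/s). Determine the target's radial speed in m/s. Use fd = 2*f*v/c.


8.91 m/s


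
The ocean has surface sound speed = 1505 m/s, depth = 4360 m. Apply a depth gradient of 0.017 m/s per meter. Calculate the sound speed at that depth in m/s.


1579.12 m/s


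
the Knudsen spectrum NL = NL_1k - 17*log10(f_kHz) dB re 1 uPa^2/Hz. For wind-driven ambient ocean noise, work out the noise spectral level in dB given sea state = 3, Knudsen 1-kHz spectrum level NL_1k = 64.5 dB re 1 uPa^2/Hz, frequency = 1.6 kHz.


NL = NL_1k - 17*log10(f_kHz) = 64.5 - 17*log10(1.6) = 64.5 - (3.47) = 61.03

61.03 dB


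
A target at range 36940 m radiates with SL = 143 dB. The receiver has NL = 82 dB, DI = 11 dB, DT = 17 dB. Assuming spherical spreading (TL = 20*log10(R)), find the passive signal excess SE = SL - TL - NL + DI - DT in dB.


Step 1: TL = 20*log10(36940) = 91.35 dB
Step 2: SE = 143 - 91.35 - 82 + 11 - 17 = -36.35

-36.35 dB


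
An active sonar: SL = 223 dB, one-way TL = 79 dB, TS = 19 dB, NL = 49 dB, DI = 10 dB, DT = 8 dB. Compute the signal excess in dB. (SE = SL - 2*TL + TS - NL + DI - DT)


SE = SL - 2*TL + TS - NL + DI - DT = 223 - 2*79 + (19) - 49 + 10 - 8 = 37

37 dB


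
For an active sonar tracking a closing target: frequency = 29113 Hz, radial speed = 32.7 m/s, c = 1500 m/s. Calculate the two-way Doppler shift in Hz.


fd = 2*f*v/c = 2 * 29113 * 32.7 / 1500 = 1269.33

1269.33 Hz


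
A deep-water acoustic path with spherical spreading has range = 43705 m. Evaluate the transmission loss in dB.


TL = 20*log10(43705) = 92.81

92.81 dB


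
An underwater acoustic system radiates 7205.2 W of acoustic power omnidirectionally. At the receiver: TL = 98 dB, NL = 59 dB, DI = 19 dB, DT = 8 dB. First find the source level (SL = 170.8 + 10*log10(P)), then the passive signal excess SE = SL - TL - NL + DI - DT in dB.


Step 1: SL = 170.8 + 10*log10(7205.2) = 209.38 dB
Step 2: SE = SL - TL - NL + DI - DT = 209.38 - 98 - 59 + 19 - 8 = 63.38

63.38 dB


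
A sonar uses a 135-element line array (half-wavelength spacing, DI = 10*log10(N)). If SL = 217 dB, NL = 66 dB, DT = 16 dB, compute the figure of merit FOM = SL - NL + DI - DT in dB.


156.3 dB


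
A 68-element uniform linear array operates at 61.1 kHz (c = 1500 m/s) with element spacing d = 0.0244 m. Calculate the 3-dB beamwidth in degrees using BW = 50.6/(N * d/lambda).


Step 1: lambda = 1500/61100 = 0.02455 m
Step 2: d/lambda = 0.0244/0.02455 = 0.9939
Step 3: BW = 50.6/(N * d/lambda) = 50.6/(68 * 0.9939) = 0.75

0.75 deg


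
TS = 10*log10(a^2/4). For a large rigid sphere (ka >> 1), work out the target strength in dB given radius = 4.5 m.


TS = 10*log10(4.5^2 / 4) = 10*log10(5.0625) = 7.04

7.04 dB


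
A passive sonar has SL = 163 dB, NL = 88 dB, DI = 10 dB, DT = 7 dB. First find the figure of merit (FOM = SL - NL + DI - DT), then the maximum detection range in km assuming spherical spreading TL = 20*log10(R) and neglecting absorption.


Step 1: FOM = SL - NL + DI - DT = 163 - 88 + 10 - 7 = 78 dB
Step 2: at max range FOM = TL = 20*log10(R), so R = 10^(78/20) = 7943.28 m = 7.94 km

7.94 km


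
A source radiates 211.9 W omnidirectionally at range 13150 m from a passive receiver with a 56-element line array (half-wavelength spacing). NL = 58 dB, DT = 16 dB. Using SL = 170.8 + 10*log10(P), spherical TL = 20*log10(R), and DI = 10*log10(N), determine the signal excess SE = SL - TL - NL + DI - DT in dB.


Step 1: SL = 170.8 + 10*log10(211.9) = 194.06 dB
Step 2: TL = 20*log10(13150) = 82.38 dB
Step 3: DI = 10*log10(56) = 17.48 dB
Step 4: SE = SL - TL - NL + DI - DT = 194.06 - 82.38 - 58 + 17.48 - 16 = 55.16

55.16 dB


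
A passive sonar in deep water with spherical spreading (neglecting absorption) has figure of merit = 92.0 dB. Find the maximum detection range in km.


At max range FOM = TL, so 20*log10(R) = 92.0
R = 10^(92.0/20) = 39810.72 m = 39.81 km

39.81 km


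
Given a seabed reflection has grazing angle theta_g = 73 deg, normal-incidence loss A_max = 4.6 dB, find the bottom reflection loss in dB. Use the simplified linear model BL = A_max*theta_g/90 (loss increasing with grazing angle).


3.73 dB


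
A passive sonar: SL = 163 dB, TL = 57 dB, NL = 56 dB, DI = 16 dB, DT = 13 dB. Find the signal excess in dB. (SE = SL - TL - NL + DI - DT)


SE = SL - TL - NL + DI - DT = 163 - 57 - 56 + 16 - 13 = 53

53 dB


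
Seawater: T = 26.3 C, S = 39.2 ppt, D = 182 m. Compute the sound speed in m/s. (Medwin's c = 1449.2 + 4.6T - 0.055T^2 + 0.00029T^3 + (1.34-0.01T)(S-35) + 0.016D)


1544.85 m/s


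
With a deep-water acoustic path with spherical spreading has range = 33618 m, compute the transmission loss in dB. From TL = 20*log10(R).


TL = 20*log10(33618) = 90.53

90.53 dB


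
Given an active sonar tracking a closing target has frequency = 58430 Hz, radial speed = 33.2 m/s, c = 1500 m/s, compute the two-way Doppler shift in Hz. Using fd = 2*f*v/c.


fd = 2*f*v/c = 2 * 58430 * 33.2 / 1500 = 2586.5

2586.5 Hz


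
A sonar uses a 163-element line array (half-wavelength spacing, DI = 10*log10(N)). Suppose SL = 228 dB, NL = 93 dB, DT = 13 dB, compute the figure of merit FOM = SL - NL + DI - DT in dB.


144.12 dB


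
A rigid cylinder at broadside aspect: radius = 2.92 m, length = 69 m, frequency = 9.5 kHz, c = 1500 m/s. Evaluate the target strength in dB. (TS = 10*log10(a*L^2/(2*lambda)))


lambda = 1500/9500 = 0.15789 m
TS = 10*log10(2.92*69^2/(2*0.15789)) = 46.44

46.44 dB


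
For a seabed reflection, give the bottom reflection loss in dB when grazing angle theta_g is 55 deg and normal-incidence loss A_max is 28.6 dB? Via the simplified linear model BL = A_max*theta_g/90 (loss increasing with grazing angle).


17.48 dB


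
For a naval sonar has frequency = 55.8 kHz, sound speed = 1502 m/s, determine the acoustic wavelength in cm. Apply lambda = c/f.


lambda = c/f = 1502 / 55800 = 0.0269 m = 2.69 cm

2.69 cm


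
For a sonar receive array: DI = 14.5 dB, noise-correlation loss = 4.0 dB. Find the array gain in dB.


10.5 dB


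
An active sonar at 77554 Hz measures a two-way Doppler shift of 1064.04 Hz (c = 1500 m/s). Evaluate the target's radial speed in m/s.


From fd = 2*f*v/c, v = c*fd/(2*f) = 1500 * 1064.04 / (2*77554) = 10.29

10.29 m/s


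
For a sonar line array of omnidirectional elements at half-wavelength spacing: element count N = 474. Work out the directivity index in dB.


26.76 dB


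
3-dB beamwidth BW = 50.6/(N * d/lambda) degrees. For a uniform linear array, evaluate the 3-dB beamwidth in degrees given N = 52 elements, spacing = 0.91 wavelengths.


BW = 50.6 / (52 * 0.91) = 50.6 / 47.32 = 1.07

1.07 deg


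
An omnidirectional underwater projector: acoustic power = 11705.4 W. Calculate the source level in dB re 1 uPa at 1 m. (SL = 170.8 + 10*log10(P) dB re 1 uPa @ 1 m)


211.48 dB


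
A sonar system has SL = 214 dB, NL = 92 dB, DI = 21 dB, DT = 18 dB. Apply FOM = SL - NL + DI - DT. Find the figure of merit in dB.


FOM = SL - NL + DI - DT = 214 - 92 + 21 - 18 = 125

125 dB


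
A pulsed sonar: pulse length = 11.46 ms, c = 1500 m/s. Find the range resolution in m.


dR = c*tau/2 = 1500 * 11.46e-3 / 2 = 8.595

8.595 m


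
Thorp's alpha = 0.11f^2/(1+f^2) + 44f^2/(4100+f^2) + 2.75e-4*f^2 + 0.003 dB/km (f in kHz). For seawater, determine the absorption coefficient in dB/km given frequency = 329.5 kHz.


72.369 dB/km


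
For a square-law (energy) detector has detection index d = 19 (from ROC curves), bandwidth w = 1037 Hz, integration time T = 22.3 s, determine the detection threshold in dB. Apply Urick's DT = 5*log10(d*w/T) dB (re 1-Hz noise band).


DT = 5*log10(d*w/T) = 5*log10(19 * 1037 / 22.3) = 5*log10(883.54) = 14.73

14.73 dB


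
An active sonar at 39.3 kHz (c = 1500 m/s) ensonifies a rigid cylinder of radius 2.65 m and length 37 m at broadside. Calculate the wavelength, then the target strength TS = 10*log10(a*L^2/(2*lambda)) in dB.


Step 1: lambda = c/f = 1500/39300 = 0.03817 m
Step 2: TS = 10*log10(a*L^2/(2*lambda)) = 10*log10(2.65*37^2/(2*0.03817)) = 46.77

46.77 dB


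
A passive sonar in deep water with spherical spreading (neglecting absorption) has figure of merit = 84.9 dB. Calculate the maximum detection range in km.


At max range FOM = TL, so 20*log10(R) = 84.9
R = 10^(84.9/20) = 17579.24 m = 17.58 km

17.58 km


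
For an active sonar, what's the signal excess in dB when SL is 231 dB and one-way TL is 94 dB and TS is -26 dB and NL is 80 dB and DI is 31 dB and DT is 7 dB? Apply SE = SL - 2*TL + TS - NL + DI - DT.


SE = SL - 2*TL + TS - NL + DI - DT = 231 - 2*94 + (-26) - 80 + 31 - 7 = -39

-39 dB


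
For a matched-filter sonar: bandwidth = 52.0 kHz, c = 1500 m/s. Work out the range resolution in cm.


dR = c/(2*BW) = 1500 / (2 * 52.0e3) = 0.0144 m = 1.44 cm

1.44 cm
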